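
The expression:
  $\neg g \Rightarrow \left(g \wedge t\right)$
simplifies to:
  $g$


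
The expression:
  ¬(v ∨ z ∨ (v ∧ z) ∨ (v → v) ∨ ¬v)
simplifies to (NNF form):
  False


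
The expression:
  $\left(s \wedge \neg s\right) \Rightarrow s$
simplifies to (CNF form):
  $\text{True}$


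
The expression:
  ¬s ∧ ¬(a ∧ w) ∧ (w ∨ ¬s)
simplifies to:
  ¬s ∧ (¬a ∨ ¬w)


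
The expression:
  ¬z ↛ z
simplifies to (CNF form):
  ¬z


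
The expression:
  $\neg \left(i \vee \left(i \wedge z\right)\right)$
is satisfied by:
  {i: False}


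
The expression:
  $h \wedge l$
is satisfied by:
  {h: True, l: True}


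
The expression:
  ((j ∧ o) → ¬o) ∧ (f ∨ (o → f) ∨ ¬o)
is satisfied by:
  {f: True, o: False, j: False}
  {f: False, o: False, j: False}
  {j: True, f: True, o: False}
  {j: True, f: False, o: False}
  {o: True, f: True, j: False}


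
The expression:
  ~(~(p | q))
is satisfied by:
  {q: True, p: True}
  {q: True, p: False}
  {p: True, q: False}


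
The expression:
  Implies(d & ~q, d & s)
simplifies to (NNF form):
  q | s | ~d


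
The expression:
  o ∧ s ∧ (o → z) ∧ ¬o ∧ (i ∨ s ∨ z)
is never true.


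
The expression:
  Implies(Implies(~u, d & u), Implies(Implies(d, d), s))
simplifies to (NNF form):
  s | ~u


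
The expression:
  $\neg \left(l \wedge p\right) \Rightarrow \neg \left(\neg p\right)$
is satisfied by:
  {p: True}


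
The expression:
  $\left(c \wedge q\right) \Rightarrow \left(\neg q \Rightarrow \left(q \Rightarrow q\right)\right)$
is always true.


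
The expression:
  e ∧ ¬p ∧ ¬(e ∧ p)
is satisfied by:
  {e: True, p: False}


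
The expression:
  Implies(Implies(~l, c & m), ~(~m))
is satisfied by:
  {m: True, l: False}
  {l: False, m: False}
  {l: True, m: True}


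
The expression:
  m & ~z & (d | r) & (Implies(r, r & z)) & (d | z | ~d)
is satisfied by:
  {m: True, d: True, r: False, z: False}


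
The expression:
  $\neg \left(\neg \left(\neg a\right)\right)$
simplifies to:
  $\neg a$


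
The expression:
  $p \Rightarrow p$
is always true.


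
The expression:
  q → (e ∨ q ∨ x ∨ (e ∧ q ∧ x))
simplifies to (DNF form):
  True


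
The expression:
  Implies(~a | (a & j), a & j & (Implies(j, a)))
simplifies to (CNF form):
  a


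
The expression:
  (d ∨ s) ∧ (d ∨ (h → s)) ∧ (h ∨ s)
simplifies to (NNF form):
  s ∨ (d ∧ h)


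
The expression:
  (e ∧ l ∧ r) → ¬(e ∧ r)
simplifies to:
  ¬e ∨ ¬l ∨ ¬r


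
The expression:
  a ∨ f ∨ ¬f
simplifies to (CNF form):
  True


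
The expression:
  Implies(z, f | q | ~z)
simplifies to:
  f | q | ~z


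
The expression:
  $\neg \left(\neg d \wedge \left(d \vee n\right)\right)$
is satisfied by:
  {d: True, n: False}
  {n: False, d: False}
  {n: True, d: True}


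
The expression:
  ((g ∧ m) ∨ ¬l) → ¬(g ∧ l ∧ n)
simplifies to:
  ¬g ∨ ¬l ∨ ¬m ∨ ¬n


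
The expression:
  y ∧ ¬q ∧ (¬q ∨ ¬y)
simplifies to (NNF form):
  y ∧ ¬q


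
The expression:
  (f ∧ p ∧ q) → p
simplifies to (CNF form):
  True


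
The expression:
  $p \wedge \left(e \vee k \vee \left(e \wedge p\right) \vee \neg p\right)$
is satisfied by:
  {k: True, e: True, p: True}
  {k: True, p: True, e: False}
  {e: True, p: True, k: False}


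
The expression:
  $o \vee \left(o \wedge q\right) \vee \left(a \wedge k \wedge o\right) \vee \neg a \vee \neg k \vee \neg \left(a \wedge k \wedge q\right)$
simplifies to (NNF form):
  $o \vee \neg a \vee \neg k \vee \neg q$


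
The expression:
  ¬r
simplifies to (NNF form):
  ¬r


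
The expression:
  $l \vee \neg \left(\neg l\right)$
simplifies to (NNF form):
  $l$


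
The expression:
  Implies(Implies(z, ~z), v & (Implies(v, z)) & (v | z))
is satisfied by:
  {z: True}


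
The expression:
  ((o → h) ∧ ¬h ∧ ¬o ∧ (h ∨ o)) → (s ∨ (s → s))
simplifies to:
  True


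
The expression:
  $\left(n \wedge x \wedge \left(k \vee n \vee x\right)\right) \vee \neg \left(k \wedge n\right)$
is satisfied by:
  {x: True, k: False, n: False}
  {k: False, n: False, x: False}
  {x: True, n: True, k: False}
  {n: True, k: False, x: False}
  {x: True, k: True, n: False}
  {k: True, x: False, n: False}
  {x: True, n: True, k: True}


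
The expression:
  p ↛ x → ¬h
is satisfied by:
  {x: True, p: False, h: False}
  {p: False, h: False, x: False}
  {h: True, x: True, p: False}
  {h: True, p: False, x: False}
  {x: True, p: True, h: False}
  {p: True, x: False, h: False}
  {h: True, p: True, x: True}


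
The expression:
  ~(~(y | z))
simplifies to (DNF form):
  y | z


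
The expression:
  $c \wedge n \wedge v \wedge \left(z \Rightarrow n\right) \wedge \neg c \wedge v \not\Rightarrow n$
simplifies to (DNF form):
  $\text{False}$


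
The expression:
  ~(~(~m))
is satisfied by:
  {m: False}


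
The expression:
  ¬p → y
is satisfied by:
  {y: True, p: True}
  {y: True, p: False}
  {p: True, y: False}


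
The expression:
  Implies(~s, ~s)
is always true.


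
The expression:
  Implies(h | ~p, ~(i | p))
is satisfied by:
  {h: False, p: False, i: False}
  {p: True, h: False, i: False}
  {i: True, p: True, h: False}
  {h: True, i: False, p: False}


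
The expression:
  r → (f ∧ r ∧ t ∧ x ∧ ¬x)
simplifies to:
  ¬r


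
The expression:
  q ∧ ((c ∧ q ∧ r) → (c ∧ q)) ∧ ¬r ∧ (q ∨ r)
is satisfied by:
  {q: True, r: False}


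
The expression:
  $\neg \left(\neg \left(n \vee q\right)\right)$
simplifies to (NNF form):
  $n \vee q$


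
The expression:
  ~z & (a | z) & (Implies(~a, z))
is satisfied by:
  {a: True, z: False}


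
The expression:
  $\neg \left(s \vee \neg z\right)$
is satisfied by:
  {z: True, s: False}


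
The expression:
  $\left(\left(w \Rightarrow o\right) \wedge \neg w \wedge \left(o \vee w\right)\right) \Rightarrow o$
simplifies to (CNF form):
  $\text{True}$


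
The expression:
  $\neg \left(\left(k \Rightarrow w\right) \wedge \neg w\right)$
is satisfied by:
  {k: True, w: True}
  {k: True, w: False}
  {w: True, k: False}


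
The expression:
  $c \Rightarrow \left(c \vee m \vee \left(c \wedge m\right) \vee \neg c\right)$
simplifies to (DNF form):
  $\text{True}$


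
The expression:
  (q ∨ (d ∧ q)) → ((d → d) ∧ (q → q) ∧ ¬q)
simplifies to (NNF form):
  ¬q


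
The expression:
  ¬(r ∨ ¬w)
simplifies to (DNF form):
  w ∧ ¬r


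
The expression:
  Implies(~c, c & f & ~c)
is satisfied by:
  {c: True}


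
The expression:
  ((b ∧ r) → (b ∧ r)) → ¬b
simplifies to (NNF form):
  ¬b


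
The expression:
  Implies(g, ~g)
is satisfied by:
  {g: False}


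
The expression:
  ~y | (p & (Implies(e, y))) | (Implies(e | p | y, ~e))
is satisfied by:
  {p: True, e: False, y: False}
  {e: False, y: False, p: False}
  {y: True, p: True, e: False}
  {y: True, e: False, p: False}
  {p: True, e: True, y: False}
  {e: True, p: False, y: False}
  {y: True, e: True, p: True}


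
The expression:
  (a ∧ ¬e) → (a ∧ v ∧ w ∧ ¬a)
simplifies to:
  e ∨ ¬a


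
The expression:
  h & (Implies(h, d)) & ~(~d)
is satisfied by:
  {h: True, d: True}


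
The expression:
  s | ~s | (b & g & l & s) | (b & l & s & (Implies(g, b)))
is always true.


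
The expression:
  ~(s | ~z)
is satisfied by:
  {z: True, s: False}


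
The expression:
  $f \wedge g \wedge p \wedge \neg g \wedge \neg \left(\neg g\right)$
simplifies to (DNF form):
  $\text{False}$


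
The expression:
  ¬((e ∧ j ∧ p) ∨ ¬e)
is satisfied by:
  {e: True, p: False, j: False}
  {j: True, e: True, p: False}
  {p: True, e: True, j: False}


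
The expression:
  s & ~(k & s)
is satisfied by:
  {s: True, k: False}


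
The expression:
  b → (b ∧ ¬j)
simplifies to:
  ¬b ∨ ¬j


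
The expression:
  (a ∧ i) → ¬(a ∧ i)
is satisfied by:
  {a: False, i: False}
  {i: True, a: False}
  {a: True, i: False}


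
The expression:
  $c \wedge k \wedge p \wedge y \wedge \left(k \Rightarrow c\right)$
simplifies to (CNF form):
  $c \wedge k \wedge p \wedge y$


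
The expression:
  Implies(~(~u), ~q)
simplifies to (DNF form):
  ~q | ~u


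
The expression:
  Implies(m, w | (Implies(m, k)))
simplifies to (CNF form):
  k | w | ~m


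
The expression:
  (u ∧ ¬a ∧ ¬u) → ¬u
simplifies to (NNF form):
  True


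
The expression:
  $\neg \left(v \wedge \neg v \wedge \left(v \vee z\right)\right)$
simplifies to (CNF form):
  $\text{True}$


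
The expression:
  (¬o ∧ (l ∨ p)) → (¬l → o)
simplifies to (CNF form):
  l ∨ o ∨ ¬p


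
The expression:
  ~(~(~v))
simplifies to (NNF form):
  ~v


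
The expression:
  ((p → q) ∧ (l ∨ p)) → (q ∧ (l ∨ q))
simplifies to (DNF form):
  p ∨ q ∨ ¬l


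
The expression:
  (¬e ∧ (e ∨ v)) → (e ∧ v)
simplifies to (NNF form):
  e ∨ ¬v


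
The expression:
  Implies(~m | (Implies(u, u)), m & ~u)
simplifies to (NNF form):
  m & ~u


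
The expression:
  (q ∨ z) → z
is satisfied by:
  {z: True, q: False}
  {q: False, z: False}
  {q: True, z: True}


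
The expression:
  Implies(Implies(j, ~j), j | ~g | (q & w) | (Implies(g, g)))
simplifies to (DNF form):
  True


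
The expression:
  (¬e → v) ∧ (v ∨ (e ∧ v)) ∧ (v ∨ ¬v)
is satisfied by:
  {v: True}


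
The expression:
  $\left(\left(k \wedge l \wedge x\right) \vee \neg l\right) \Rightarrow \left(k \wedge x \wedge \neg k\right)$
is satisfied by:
  {l: True, k: False, x: False}
  {x: True, l: True, k: False}
  {k: True, l: True, x: False}


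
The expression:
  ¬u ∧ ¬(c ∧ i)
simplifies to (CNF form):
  ¬u ∧ (¬c ∨ ¬i)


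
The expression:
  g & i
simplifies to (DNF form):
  g & i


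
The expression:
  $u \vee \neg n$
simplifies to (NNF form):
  $u \vee \neg n$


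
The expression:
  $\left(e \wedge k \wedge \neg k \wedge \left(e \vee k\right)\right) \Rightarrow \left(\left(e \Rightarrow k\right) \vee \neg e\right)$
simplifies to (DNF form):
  $\text{True}$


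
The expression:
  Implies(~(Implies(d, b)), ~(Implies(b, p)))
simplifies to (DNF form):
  b | ~d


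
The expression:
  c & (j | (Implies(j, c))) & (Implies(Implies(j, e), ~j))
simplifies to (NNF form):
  c & (~e | ~j)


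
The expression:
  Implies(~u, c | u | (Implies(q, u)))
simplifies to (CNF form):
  c | u | ~q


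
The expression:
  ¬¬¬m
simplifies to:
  ¬m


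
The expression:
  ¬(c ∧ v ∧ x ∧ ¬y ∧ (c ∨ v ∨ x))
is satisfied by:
  {y: True, v: False, x: False, c: False}
  {c: False, v: False, y: False, x: False}
  {c: True, y: True, v: False, x: False}
  {c: True, v: False, y: False, x: False}
  {x: True, y: True, c: False, v: False}
  {x: True, c: False, v: False, y: False}
  {x: True, c: True, y: True, v: False}
  {x: True, c: True, v: False, y: False}
  {y: True, v: True, x: False, c: False}
  {v: True, x: False, y: False, c: False}
  {c: True, v: True, y: True, x: False}
  {c: True, v: True, x: False, y: False}
  {y: True, v: True, x: True, c: False}
  {v: True, x: True, c: False, y: False}
  {c: True, v: True, x: True, y: True}


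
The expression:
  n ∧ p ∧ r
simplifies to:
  n ∧ p ∧ r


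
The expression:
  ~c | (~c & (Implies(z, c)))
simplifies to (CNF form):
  ~c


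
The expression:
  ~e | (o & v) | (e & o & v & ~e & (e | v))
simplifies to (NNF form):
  ~e | (o & v)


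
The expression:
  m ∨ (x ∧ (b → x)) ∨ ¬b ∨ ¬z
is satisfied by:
  {x: True, m: True, z: False, b: False}
  {x: True, m: False, z: False, b: False}
  {m: True, x: False, z: False, b: False}
  {x: False, m: False, z: False, b: False}
  {x: True, b: True, m: True, z: False}
  {x: True, b: True, m: False, z: False}
  {b: True, m: True, x: False, z: False}
  {b: True, x: False, m: False, z: False}
  {x: True, z: True, m: True, b: False}
  {x: True, z: True, m: False, b: False}
  {z: True, m: True, x: False, b: False}
  {z: True, x: False, m: False, b: False}
  {b: True, z: True, x: True, m: True}
  {b: True, z: True, x: True, m: False}
  {b: True, z: True, m: True, x: False}


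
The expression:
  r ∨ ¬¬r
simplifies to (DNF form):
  r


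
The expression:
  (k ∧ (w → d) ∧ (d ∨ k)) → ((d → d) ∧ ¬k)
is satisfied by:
  {w: True, d: False, k: False}
  {d: False, k: False, w: False}
  {w: True, d: True, k: False}
  {d: True, w: False, k: False}
  {k: True, w: True, d: False}


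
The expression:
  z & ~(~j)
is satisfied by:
  {z: True, j: True}


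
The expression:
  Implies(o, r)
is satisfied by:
  {r: True, o: False}
  {o: False, r: False}
  {o: True, r: True}


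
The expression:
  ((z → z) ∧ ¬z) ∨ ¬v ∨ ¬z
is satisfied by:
  {v: False, z: False}
  {z: True, v: False}
  {v: True, z: False}


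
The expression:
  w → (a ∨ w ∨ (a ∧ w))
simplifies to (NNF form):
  True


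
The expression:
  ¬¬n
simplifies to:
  n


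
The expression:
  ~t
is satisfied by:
  {t: False}


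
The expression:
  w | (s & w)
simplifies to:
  w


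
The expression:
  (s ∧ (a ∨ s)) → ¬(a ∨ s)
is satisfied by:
  {s: False}


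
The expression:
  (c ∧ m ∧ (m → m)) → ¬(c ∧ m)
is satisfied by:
  {m: False, c: False}
  {c: True, m: False}
  {m: True, c: False}


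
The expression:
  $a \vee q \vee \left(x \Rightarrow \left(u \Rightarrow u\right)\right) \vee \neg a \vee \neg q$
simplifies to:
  $\text{True}$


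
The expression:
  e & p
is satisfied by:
  {p: True, e: True}


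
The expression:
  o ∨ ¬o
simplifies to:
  True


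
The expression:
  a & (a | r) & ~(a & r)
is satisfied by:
  {a: True, r: False}


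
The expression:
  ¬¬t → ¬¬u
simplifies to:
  u ∨ ¬t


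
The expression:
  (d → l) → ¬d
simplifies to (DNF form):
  ¬d ∨ ¬l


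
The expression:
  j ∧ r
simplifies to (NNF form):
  j ∧ r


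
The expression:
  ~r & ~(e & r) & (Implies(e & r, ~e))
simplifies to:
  ~r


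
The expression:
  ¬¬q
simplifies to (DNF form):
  q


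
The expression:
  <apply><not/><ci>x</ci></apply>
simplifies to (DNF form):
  <apply><not/><ci>x</ci></apply>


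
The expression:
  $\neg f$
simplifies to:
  $\neg f$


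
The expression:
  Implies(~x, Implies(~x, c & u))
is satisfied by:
  {x: True, c: True, u: True}
  {x: True, c: True, u: False}
  {x: True, u: True, c: False}
  {x: True, u: False, c: False}
  {c: True, u: True, x: False}


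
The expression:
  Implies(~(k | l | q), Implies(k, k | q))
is always true.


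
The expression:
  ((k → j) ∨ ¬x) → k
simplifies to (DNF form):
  k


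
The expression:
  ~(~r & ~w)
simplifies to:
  r | w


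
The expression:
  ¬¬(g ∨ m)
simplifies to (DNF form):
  g ∨ m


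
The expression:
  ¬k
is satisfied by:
  {k: False}


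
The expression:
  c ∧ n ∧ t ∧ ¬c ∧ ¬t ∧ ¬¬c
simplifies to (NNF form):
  False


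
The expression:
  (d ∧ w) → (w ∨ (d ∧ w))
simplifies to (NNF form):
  True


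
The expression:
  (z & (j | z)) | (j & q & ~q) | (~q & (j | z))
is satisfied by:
  {z: True, j: True, q: False}
  {z: True, j: False, q: False}
  {z: True, q: True, j: True}
  {z: True, q: True, j: False}
  {j: True, q: False, z: False}


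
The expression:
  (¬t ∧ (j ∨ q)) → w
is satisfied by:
  {t: True, w: True, j: False, q: False}
  {t: True, q: True, w: True, j: False}
  {t: True, w: True, j: True, q: False}
  {t: True, q: True, w: True, j: True}
  {t: True, j: False, w: False, q: False}
  {t: True, q: True, j: False, w: False}
  {t: True, j: True, w: False, q: False}
  {t: True, q: True, j: True, w: False}
  {w: True, q: False, j: False, t: False}
  {q: True, w: True, j: False, t: False}
  {w: True, j: True, q: False, t: False}
  {q: True, w: True, j: True, t: False}
  {q: False, j: False, w: False, t: False}


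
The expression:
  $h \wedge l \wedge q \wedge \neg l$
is never true.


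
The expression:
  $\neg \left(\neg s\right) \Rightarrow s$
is always true.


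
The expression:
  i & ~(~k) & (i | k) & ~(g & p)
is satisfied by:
  {i: True, k: True, p: False, g: False}
  {i: True, g: True, k: True, p: False}
  {i: True, p: True, k: True, g: False}


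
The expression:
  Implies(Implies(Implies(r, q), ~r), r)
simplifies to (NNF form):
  r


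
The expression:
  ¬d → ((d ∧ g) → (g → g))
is always true.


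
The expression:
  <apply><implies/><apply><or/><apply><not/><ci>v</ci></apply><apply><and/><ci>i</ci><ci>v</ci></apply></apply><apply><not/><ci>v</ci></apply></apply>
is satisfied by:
  {v: False, i: False}
  {i: True, v: False}
  {v: True, i: False}


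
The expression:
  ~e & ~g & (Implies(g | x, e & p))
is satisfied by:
  {x: False, e: False, g: False}


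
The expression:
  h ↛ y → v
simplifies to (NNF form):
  v ∨ y ∨ ¬h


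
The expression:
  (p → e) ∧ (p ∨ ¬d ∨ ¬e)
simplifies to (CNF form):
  (e ∨ ¬p) ∧ (p ∨ ¬p) ∧ (e ∨ ¬d ∨ ¬e) ∧ (e ∨ ¬d ∨ ¬p) ∧ (e ∨ ¬e ∨ ¬p) ∧ (p ∨ ¬d ∨ ¬e) ∧ (p ∨ ¬d ∨ ¬p) ∧ (p ∨ ¬e ∨ ¬p)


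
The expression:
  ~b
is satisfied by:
  {b: False}


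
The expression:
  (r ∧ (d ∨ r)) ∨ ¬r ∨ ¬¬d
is always true.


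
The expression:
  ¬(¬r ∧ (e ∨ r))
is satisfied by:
  {r: True, e: False}
  {e: False, r: False}
  {e: True, r: True}


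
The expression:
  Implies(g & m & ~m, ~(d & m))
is always true.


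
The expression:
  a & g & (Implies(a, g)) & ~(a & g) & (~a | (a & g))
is never true.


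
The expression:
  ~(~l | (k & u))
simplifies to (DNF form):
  (l & ~k) | (l & ~u)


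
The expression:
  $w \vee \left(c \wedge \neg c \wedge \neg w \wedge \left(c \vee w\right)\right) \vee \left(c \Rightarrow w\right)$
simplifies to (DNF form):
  $w \vee \neg c$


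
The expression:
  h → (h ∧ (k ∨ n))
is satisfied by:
  {n: True, k: True, h: False}
  {n: True, h: False, k: False}
  {k: True, h: False, n: False}
  {k: False, h: False, n: False}
  {n: True, k: True, h: True}
  {n: True, h: True, k: False}
  {k: True, h: True, n: False}


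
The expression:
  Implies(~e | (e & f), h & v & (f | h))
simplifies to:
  (e | h) & (e | v) & (h | ~f) & (v | ~f)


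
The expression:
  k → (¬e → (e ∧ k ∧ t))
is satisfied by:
  {e: True, k: False}
  {k: False, e: False}
  {k: True, e: True}


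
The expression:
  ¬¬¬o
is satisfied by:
  {o: False}


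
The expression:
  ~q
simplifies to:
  ~q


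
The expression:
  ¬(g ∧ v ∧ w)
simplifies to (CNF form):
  ¬g ∨ ¬v ∨ ¬w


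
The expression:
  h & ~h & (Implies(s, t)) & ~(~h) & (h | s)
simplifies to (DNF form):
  False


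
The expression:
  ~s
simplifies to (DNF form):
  ~s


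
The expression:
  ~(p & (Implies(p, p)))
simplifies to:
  ~p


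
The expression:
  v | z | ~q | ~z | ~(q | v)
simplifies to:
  True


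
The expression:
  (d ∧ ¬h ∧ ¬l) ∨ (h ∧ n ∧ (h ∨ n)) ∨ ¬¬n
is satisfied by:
  {n: True, d: True, l: False, h: False}
  {n: True, d: False, l: False, h: False}
  {n: True, h: True, d: True, l: False}
  {n: True, h: True, d: False, l: False}
  {n: True, l: True, d: True, h: False}
  {n: True, l: True, d: False, h: False}
  {n: True, l: True, h: True, d: True}
  {n: True, l: True, h: True, d: False}
  {d: True, n: False, l: False, h: False}


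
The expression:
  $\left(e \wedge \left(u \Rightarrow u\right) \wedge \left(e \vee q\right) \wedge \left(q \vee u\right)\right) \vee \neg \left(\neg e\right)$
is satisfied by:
  {e: True}


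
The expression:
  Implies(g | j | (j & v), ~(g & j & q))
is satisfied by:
  {g: False, q: False, j: False}
  {j: True, g: False, q: False}
  {q: True, g: False, j: False}
  {j: True, q: True, g: False}
  {g: True, j: False, q: False}
  {j: True, g: True, q: False}
  {q: True, g: True, j: False}


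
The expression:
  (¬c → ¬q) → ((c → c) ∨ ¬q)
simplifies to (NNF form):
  True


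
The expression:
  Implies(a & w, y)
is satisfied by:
  {y: True, w: False, a: False}
  {w: False, a: False, y: False}
  {y: True, a: True, w: False}
  {a: True, w: False, y: False}
  {y: True, w: True, a: False}
  {w: True, y: False, a: False}
  {y: True, a: True, w: True}


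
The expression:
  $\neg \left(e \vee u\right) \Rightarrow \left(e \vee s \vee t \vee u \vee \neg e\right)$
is always true.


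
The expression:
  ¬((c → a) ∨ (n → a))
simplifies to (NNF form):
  c ∧ n ∧ ¬a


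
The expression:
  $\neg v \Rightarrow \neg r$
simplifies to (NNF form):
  $v \vee \neg r$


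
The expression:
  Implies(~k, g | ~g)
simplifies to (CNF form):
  True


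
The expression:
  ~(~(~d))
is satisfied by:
  {d: False}


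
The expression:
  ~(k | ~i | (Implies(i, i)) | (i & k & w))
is never true.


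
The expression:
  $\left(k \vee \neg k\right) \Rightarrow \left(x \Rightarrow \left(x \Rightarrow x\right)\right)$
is always true.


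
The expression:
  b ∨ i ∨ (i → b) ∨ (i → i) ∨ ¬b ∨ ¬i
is always true.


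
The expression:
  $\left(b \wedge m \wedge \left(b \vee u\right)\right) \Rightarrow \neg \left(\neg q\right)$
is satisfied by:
  {q: True, m: False, b: False}
  {m: False, b: False, q: False}
  {b: True, q: True, m: False}
  {b: True, m: False, q: False}
  {q: True, m: True, b: False}
  {m: True, q: False, b: False}
  {b: True, m: True, q: True}


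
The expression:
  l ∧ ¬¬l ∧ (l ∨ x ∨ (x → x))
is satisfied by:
  {l: True}


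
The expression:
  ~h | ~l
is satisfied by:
  {l: False, h: False}
  {h: True, l: False}
  {l: True, h: False}


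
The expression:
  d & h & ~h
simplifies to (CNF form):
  False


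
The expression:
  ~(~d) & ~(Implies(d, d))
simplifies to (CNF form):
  False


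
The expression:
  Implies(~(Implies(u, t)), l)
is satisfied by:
  {t: True, l: True, u: False}
  {t: True, u: False, l: False}
  {l: True, u: False, t: False}
  {l: False, u: False, t: False}
  {t: True, l: True, u: True}
  {t: True, u: True, l: False}
  {l: True, u: True, t: False}


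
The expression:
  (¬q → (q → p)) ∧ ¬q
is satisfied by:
  {q: False}


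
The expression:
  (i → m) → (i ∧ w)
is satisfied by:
  {w: True, i: True, m: False}
  {i: True, m: False, w: False}
  {w: True, m: True, i: True}


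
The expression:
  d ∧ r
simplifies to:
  d ∧ r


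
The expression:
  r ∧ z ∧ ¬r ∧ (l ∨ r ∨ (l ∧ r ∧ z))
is never true.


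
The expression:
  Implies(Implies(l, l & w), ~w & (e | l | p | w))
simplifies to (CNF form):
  ~w & (e | l | p)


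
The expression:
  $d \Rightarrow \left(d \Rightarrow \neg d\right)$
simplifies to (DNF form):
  $\neg d$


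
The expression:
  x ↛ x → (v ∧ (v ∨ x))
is always true.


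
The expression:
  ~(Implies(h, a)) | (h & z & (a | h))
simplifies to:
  h & (z | ~a)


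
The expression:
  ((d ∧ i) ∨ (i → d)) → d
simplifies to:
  d ∨ i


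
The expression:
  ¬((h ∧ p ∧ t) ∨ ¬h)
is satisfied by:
  {h: True, p: False, t: False}
  {h: True, t: True, p: False}
  {h: True, p: True, t: False}


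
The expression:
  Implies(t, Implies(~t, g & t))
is always true.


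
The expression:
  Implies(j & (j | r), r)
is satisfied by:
  {r: True, j: False}
  {j: False, r: False}
  {j: True, r: True}


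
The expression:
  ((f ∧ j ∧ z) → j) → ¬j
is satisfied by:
  {j: False}


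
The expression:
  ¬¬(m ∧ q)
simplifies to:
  m ∧ q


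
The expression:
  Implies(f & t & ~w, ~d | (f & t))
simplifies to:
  True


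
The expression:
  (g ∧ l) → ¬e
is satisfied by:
  {l: False, e: False, g: False}
  {g: True, l: False, e: False}
  {e: True, l: False, g: False}
  {g: True, e: True, l: False}
  {l: True, g: False, e: False}
  {g: True, l: True, e: False}
  {e: True, l: True, g: False}


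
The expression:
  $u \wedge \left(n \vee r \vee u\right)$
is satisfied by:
  {u: True}


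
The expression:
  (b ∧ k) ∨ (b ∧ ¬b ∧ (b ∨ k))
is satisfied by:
  {b: True, k: True}


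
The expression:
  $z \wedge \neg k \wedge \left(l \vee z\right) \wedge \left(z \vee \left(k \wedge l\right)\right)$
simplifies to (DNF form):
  $z \wedge \neg k$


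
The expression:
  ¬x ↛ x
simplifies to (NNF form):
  True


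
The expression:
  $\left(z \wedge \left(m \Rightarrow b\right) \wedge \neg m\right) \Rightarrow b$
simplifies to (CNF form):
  $b \vee m \vee \neg z$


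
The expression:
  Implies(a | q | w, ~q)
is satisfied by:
  {q: False}


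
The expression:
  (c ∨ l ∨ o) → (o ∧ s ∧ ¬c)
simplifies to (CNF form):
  ¬c ∧ (o ∨ ¬l) ∧ (s ∨ ¬o)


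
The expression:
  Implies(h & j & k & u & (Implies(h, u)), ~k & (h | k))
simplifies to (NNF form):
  ~h | ~j | ~k | ~u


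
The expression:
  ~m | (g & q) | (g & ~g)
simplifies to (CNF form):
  (g | ~m) & (q | ~m)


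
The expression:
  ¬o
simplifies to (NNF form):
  ¬o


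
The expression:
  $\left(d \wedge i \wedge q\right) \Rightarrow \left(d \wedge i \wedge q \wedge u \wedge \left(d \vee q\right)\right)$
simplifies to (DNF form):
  $u \vee \neg d \vee \neg i \vee \neg q$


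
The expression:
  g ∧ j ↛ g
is never true.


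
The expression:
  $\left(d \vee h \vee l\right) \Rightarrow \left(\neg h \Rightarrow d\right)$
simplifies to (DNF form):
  $d \vee h \vee \neg l$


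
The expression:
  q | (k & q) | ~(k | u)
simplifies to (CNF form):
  (q | ~k) & (q | ~u)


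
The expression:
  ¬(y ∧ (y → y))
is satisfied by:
  {y: False}


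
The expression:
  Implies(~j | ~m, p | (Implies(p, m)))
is always true.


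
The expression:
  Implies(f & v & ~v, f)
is always true.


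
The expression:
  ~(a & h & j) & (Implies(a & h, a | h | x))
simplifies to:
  ~a | ~h | ~j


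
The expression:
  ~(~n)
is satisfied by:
  {n: True}


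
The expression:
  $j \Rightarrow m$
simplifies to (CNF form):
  $m \vee \neg j$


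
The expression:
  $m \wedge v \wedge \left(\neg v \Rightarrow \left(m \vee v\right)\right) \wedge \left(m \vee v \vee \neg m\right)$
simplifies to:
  $m \wedge v$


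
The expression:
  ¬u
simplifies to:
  ¬u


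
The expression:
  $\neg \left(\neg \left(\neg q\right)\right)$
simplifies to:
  $\neg q$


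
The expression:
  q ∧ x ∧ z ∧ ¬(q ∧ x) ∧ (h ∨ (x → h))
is never true.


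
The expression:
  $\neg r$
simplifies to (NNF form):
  $\neg r$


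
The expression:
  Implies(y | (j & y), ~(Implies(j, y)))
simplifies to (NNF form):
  ~y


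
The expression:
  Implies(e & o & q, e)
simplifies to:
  True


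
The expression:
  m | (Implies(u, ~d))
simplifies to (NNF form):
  m | ~d | ~u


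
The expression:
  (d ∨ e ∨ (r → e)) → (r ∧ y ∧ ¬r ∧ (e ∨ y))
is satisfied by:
  {r: True, d: False, e: False}


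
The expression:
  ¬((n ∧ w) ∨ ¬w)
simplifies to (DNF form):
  w ∧ ¬n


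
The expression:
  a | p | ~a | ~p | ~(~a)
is always true.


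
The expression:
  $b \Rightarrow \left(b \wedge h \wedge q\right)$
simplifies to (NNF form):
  $\left(h \wedge q\right) \vee \neg b$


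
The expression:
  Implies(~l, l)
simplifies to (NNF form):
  l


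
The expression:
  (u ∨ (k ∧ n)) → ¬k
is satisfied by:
  {u: False, k: False, n: False}
  {n: True, u: False, k: False}
  {u: True, n: False, k: False}
  {n: True, u: True, k: False}
  {k: True, n: False, u: False}


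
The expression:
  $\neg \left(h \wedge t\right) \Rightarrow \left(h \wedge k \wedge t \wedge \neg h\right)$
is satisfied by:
  {t: True, h: True}


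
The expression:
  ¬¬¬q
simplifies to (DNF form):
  ¬q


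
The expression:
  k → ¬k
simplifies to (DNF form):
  ¬k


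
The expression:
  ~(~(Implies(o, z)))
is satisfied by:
  {z: True, o: False}
  {o: False, z: False}
  {o: True, z: True}


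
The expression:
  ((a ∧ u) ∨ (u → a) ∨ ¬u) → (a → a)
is always true.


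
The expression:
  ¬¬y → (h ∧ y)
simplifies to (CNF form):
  h ∨ ¬y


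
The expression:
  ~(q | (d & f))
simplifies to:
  ~q & (~d | ~f)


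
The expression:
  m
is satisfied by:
  {m: True}


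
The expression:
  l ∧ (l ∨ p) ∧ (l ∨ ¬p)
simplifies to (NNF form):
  l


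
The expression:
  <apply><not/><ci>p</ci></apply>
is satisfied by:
  {p: False}


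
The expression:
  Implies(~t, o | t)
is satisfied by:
  {t: True, o: True}
  {t: True, o: False}
  {o: True, t: False}


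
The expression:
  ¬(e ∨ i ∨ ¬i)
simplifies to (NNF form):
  False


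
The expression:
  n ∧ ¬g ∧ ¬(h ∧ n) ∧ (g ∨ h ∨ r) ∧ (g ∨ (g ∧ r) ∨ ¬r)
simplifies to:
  False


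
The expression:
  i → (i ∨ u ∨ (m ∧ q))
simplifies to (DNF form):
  True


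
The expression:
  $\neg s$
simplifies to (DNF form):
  $\neg s$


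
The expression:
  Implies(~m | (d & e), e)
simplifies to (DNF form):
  e | m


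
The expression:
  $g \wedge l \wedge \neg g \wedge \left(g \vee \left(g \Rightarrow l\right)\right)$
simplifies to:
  $\text{False}$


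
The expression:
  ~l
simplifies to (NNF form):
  ~l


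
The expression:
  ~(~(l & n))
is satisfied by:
  {n: True, l: True}


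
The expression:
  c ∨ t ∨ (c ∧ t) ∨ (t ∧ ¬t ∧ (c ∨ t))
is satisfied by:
  {t: True, c: True}
  {t: True, c: False}
  {c: True, t: False}


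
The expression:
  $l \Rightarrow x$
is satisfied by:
  {x: True, l: False}
  {l: False, x: False}
  {l: True, x: True}


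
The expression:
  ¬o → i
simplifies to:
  i ∨ o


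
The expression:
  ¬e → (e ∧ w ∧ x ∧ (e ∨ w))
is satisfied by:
  {e: True}


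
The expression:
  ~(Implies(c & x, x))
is never true.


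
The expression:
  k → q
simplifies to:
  q ∨ ¬k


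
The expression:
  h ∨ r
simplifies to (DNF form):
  h ∨ r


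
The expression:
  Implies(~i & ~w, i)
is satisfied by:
  {i: True, w: True}
  {i: True, w: False}
  {w: True, i: False}


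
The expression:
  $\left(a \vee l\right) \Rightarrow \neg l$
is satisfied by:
  {l: False}


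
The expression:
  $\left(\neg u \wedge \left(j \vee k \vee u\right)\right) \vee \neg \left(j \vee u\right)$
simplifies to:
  $\neg u$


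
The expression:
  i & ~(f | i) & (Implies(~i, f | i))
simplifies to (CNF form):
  False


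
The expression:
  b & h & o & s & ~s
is never true.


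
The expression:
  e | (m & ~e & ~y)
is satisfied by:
  {e: True, m: True, y: False}
  {e: True, m: False, y: False}
  {y: True, e: True, m: True}
  {y: True, e: True, m: False}
  {m: True, y: False, e: False}


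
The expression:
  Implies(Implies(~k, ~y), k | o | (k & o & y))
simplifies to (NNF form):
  k | o | y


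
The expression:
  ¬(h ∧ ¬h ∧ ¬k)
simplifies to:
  True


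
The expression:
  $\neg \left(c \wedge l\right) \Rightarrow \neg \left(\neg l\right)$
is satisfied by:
  {l: True}


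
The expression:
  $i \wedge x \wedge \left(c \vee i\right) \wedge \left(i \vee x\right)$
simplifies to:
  $i \wedge x$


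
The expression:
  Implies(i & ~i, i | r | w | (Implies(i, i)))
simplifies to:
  True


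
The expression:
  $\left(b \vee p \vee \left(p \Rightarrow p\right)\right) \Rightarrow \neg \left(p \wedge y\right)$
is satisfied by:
  {p: False, y: False}
  {y: True, p: False}
  {p: True, y: False}


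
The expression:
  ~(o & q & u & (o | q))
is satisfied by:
  {u: False, q: False, o: False}
  {o: True, u: False, q: False}
  {q: True, u: False, o: False}
  {o: True, q: True, u: False}
  {u: True, o: False, q: False}
  {o: True, u: True, q: False}
  {q: True, u: True, o: False}


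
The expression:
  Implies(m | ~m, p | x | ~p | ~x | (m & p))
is always true.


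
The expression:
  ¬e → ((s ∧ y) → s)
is always true.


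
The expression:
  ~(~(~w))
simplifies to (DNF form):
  ~w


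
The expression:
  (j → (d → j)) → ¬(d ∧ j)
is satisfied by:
  {d: False, j: False}
  {j: True, d: False}
  {d: True, j: False}


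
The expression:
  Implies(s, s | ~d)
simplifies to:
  True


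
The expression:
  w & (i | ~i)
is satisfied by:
  {w: True}


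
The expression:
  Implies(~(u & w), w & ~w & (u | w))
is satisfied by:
  {u: True, w: True}


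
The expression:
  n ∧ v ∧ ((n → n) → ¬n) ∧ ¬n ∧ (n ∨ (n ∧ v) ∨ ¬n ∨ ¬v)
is never true.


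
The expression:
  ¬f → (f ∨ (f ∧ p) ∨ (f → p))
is always true.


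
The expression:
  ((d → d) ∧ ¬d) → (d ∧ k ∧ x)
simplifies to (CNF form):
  d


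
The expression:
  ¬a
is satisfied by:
  {a: False}


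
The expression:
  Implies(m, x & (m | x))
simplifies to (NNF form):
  x | ~m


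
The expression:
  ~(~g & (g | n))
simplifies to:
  g | ~n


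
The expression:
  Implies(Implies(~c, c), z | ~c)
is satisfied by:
  {z: True, c: False}
  {c: False, z: False}
  {c: True, z: True}


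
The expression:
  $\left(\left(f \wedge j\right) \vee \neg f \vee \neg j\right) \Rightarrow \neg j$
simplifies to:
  $\neg j$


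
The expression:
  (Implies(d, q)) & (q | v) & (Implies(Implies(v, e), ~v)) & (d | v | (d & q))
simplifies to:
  (d | v) & (q | ~d) & (~e | ~v)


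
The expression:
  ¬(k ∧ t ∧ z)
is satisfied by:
  {k: False, t: False, z: False}
  {z: True, k: False, t: False}
  {t: True, k: False, z: False}
  {z: True, t: True, k: False}
  {k: True, z: False, t: False}
  {z: True, k: True, t: False}
  {t: True, k: True, z: False}


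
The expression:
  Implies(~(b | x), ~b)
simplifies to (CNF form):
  True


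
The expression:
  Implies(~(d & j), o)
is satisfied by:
  {o: True, j: True, d: True}
  {o: True, j: True, d: False}
  {o: True, d: True, j: False}
  {o: True, d: False, j: False}
  {j: True, d: True, o: False}


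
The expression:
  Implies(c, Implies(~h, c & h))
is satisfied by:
  {h: True, c: False}
  {c: False, h: False}
  {c: True, h: True}


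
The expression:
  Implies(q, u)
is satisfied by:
  {u: True, q: False}
  {q: False, u: False}
  {q: True, u: True}


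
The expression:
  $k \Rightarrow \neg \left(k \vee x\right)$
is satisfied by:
  {k: False}


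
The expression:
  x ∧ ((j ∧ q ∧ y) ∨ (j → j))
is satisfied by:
  {x: True}


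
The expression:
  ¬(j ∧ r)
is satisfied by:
  {r: False, j: False}
  {j: True, r: False}
  {r: True, j: False}


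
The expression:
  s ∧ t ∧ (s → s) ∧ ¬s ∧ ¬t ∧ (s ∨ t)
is never true.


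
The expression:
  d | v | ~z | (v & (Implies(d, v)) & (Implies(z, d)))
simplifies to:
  d | v | ~z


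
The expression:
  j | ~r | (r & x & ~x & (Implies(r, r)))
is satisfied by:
  {j: True, r: False}
  {r: False, j: False}
  {r: True, j: True}


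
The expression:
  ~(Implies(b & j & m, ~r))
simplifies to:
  b & j & m & r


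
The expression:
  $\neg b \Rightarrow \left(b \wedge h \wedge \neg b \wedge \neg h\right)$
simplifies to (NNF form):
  $b$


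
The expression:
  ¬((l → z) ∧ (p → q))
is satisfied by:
  {p: True, l: True, q: False, z: False}
  {p: True, l: False, q: False, z: False}
  {l: True, p: False, q: False, z: False}
  {z: True, p: True, l: True, q: False}
  {z: True, p: True, l: False, q: False}
  {p: True, q: True, l: True, z: False}
  {q: True, l: True, z: False, p: False}


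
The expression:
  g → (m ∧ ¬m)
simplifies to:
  ¬g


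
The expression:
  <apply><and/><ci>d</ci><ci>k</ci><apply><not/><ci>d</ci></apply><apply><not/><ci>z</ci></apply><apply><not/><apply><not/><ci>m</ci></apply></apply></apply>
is never true.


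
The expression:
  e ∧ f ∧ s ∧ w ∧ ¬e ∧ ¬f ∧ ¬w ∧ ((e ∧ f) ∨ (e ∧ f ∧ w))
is never true.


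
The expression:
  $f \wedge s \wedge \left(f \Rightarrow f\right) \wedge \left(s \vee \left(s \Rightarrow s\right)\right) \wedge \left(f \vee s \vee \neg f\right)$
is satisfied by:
  {s: True, f: True}


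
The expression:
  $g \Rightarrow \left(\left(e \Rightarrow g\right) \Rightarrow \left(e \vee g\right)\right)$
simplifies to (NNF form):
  $\text{True}$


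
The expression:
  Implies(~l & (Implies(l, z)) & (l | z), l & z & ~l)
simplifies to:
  l | ~z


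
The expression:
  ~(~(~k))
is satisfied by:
  {k: False}


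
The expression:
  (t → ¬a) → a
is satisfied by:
  {a: True}


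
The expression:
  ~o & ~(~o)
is never true.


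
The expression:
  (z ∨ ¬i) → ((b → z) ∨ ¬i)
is always true.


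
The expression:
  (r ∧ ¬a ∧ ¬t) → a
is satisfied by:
  {a: True, t: True, r: False}
  {a: True, t: False, r: False}
  {t: True, a: False, r: False}
  {a: False, t: False, r: False}
  {r: True, a: True, t: True}
  {r: True, a: True, t: False}
  {r: True, t: True, a: False}


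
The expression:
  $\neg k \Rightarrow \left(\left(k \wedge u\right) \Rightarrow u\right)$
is always true.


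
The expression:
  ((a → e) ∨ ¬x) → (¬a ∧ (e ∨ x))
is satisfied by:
  {x: True, e: False, a: False}
  {a: True, x: True, e: False}
  {e: True, x: True, a: False}
  {e: True, x: False, a: False}


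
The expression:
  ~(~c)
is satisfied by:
  {c: True}


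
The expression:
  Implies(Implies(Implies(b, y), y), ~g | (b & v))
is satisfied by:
  {v: True, g: False, y: False, b: False}
  {v: False, g: False, y: False, b: False}
  {b: True, v: True, g: False, y: False}
  {b: True, v: False, g: False, y: False}
  {y: True, v: True, g: False, b: False}
  {y: True, v: False, g: False, b: False}
  {b: True, y: True, v: True, g: False}
  {b: True, y: True, v: False, g: False}
  {g: True, v: True, b: False, y: False}
  {g: True, v: False, b: False, y: False}
  {b: True, g: True, v: True, y: False}
  {b: True, y: True, g: True, v: True}


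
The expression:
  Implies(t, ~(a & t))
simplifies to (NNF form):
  ~a | ~t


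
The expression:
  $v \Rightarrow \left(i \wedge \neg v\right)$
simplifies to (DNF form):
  $\neg v$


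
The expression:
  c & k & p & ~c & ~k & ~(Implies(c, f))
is never true.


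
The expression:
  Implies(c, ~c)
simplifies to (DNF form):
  ~c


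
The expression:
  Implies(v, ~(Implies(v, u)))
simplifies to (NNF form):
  ~u | ~v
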